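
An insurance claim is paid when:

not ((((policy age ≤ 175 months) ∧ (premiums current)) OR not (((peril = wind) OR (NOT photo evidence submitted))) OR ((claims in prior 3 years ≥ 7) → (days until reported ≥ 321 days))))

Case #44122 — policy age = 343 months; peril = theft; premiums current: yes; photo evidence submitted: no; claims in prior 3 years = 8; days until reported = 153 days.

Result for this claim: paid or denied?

Atomic conditions:
  policy age ≤ 175 months: 343 ≤ 175 is false
  premiums current: yes → true
  peril = wind: theft == wind is false
  NOT photo evidence submitted: no → true
  claims in prior 3 years ≥ 7: 8 ≥ 7 is true
  days until reported ≥ 321 days: 153 ≥ 321 is false
Combine:
[1.1] false AND true = false
[1.2.1] false OR true = true
[1.2] NOT true = false
[1.3] true → false = false
[1] false OR false OR false = false
[root] NOT false = true
Overall: true → paid

Paid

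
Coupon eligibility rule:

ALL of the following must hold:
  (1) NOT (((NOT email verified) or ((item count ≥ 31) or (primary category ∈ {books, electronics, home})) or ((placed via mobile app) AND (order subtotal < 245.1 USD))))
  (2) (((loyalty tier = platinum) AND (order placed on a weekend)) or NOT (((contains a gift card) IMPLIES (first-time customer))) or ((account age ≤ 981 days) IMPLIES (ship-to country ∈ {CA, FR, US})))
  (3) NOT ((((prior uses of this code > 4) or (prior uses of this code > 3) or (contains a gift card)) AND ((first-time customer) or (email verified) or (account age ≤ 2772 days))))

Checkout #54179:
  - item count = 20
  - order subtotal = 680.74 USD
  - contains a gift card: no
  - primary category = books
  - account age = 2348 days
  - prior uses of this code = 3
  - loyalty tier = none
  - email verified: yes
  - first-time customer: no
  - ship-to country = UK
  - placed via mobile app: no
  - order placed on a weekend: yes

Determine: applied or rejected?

Rejected

Atomic conditions:
  NOT email verified: yes → false
  item count ≥ 31: 20 ≥ 31 is false
  primary category ∈ {books, electronics, home}: books is in the set → true
  placed via mobile app: no → false
  order subtotal < 245.1 USD: 680.74 < 245.1 is false
  loyalty tier = platinum: none == platinum is false
  order placed on a weekend: yes → true
  contains a gift card: no → false
  first-time customer: no → false
  account age ≤ 981 days: 2348 ≤ 981 is false
  ship-to country ∈ {CA, FR, US}: UK is not in the set → false
  prior uses of this code > 4: 3 > 4 is false
  prior uses of this code > 3: 3 > 3 is false
  email verified: yes → true
  account age ≤ 2772 days: 2348 ≤ 2772 is true
Combine:
[1.1.2] false OR true = true
[1.1.3] false AND false = false
[1.1] false OR true OR false = true
[1] NOT true = false
[2.1] false AND true = false
[2.2.1] false → false (antecedent false ⇒ implication holds) = true
[2.2] NOT true = false
[2.3] false → false (antecedent false ⇒ implication holds) = true
[2] false OR false OR true = true
[3.1.1] false OR false OR false = false
[3.1.2] false OR true OR true = true
[3.1] false AND true = false
[3] NOT false = true
[root] false AND true AND true = false
Overall: false → rejected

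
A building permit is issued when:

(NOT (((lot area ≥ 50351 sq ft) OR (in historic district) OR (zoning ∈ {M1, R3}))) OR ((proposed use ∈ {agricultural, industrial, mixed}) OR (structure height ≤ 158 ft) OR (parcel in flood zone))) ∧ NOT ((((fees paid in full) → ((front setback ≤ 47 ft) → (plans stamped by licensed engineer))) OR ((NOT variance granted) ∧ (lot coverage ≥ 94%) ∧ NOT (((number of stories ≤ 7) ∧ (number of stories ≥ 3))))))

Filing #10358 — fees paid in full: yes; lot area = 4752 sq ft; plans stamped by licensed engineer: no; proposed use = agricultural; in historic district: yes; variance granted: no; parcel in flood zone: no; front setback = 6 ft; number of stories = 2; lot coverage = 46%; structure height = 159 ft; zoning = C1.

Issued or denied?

Issued

Atomic conditions:
  lot area ≥ 50351 sq ft: 4752 ≥ 50351 is false
  in historic district: yes → true
  zoning ∈ {M1, R3}: C1 is not in the set → false
  proposed use ∈ {agricultural, industrial, mixed}: agricultural is in the set → true
  structure height ≤ 158 ft: 159 ≤ 158 is false
  parcel in flood zone: no → false
  fees paid in full: yes → true
  front setback ≤ 47 ft: 6 ≤ 47 is true
  plans stamped by licensed engineer: no → false
  NOT variance granted: no → true
  lot coverage ≥ 94%: 46 ≥ 94 is false
  number of stories ≤ 7: 2 ≤ 7 is true
  number of stories ≥ 3: 2 ≥ 3 is false
Combine:
[1.1.1] false OR true OR false = true
[1.1] NOT true = false
[1.2] true OR false OR false = true
[1] false OR true = true
[2.1.1.2] true → false = false
[2.1.1] true → false = false
[2.1.2.3.1] true AND false = false
[2.1.2.3] NOT false = true
[2.1.2] true AND false AND true = false
[2.1] false OR false = false
[2] NOT false = true
[root] true AND true = true
Overall: true → issued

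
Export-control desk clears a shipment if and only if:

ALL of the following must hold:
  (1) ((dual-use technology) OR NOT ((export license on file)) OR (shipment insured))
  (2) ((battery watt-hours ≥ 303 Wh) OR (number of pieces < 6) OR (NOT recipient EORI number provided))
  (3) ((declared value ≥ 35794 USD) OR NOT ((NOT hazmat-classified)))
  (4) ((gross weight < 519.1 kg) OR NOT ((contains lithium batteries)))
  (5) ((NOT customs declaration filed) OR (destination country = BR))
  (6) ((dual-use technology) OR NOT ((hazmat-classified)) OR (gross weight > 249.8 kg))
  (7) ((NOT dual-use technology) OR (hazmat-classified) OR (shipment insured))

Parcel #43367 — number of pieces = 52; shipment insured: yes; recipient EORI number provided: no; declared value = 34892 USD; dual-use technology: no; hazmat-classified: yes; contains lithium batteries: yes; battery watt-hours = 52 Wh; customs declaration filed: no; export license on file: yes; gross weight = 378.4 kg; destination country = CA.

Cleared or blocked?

Cleared

Atomic conditions:
  dual-use technology: no → false
  export license on file: yes → true
  shipment insured: yes → true
  battery watt-hours ≥ 303 Wh: 52 ≥ 303 is false
  number of pieces < 6: 52 < 6 is false
  NOT recipient EORI number provided: no → true
  declared value ≥ 35794 USD: 34892 ≥ 35794 is false
  NOT hazmat-classified: yes → false
  gross weight < 519.1 kg: 378.4 < 519.1 is true
  contains lithium batteries: yes → true
  NOT customs declaration filed: no → true
  destination country = BR: CA == BR is false
  hazmat-classified: yes → true
  gross weight > 249.8 kg: 378.4 > 249.8 is true
  NOT dual-use technology: no → true
Combine:
[1.2] NOT true = false
[1] false OR false OR true = true
[2] false OR false OR true = true
[3.2] NOT false = true
[3] false OR true = true
[4.2] NOT true = false
[4] true OR false = true
[5] true OR false = true
[6.2] NOT true = false
[6] false OR false OR true = true
[7] true OR true OR true = true
[root] true AND true AND true AND true AND true AND true AND true = true
Overall: true → cleared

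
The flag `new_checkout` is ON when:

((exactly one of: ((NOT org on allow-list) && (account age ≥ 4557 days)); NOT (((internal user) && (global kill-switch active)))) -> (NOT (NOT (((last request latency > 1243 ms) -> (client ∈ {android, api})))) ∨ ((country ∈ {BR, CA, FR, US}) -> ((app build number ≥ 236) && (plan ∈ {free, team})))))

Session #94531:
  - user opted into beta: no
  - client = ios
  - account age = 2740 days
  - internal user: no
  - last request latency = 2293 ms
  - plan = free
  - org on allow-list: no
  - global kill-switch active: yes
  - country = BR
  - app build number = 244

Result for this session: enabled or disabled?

Atomic conditions:
  NOT org on allow-list: no → true
  account age ≥ 4557 days: 2740 ≥ 4557 is false
  internal user: no → false
  global kill-switch active: yes → true
  last request latency > 1243 ms: 2293 > 1243 is true
  client ∈ {android, api}: ios is not in the set → false
  country ∈ {BR, CA, FR, US}: BR is in the set → true
  app build number ≥ 236: 244 ≥ 236 is true
  plan ∈ {free, team}: free is in the set → true
Combine:
[1.1] true AND false = false
[1.2.1] false AND true = false
[1.2] NOT false = true
[1] exactly-one(false, true) = true
[2.1.1.1] true → false = false
[2.1.1] NOT false = true
[2.1] NOT true = false
[2.2.2] true AND true = true
[2.2] true → true = true
[2] false OR true = true
[root] true → true = true
Overall: true → enabled

Enabled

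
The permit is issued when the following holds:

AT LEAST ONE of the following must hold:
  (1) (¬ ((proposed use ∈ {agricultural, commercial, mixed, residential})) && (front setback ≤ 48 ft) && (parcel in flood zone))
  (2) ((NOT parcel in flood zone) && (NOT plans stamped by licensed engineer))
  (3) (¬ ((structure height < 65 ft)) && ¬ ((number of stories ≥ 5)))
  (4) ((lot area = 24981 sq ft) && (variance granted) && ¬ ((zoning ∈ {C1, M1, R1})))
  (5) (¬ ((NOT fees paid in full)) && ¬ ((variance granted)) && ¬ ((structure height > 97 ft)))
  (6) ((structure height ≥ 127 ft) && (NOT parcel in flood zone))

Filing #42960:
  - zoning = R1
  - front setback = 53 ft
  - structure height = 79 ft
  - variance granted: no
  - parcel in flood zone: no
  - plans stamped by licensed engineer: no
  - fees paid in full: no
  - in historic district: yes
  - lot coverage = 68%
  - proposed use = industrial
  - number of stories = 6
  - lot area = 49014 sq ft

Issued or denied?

Atomic conditions:
  proposed use ∈ {agricultural, commercial, mixed, residential}: industrial is not in the set → false
  front setback ≤ 48 ft: 53 ≤ 48 is false
  parcel in flood zone: no → false
  NOT parcel in flood zone: no → true
  NOT plans stamped by licensed engineer: no → true
  structure height < 65 ft: 79 < 65 is false
  number of stories ≥ 5: 6 ≥ 5 is true
  lot area = 24981 sq ft: 49014 == 24981 is false
  variance granted: no → false
  zoning ∈ {C1, M1, R1}: R1 is in the set → true
  NOT fees paid in full: no → true
  structure height > 97 ft: 79 > 97 is false
  structure height ≥ 127 ft: 79 ≥ 127 is false
Combine:
[1.1] NOT false = true
[1] true AND false AND false = false
[2] true AND true = true
[3.1] NOT false = true
[3.2] NOT true = false
[3] true AND false = false
[4.3] NOT true = false
[4] false AND false AND false = false
[5.1] NOT true = false
[5.2] NOT false = true
[5.3] NOT false = true
[5] false AND true AND true = false
[6] false AND true = false
[root] false OR true OR false OR false OR false OR false = true
Overall: true → issued

Issued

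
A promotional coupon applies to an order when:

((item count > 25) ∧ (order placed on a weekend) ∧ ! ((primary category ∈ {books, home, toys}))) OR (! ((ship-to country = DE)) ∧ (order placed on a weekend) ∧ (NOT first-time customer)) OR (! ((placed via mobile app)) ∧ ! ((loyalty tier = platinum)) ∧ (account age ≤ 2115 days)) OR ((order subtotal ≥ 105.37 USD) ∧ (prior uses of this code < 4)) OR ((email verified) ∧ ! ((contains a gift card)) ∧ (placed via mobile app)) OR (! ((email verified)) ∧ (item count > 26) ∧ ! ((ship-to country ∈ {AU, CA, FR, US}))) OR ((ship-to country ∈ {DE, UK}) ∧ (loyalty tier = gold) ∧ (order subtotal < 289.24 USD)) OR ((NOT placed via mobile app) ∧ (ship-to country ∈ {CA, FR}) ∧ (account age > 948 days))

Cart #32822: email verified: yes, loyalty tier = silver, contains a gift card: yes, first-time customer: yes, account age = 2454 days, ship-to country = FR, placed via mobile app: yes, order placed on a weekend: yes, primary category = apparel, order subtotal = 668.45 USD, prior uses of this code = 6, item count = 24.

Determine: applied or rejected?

Rejected

Atomic conditions:
  item count > 25: 24 > 25 is false
  order placed on a weekend: yes → true
  primary category ∈ {books, home, toys}: apparel is not in the set → false
  ship-to country = DE: FR == DE is false
  NOT first-time customer: yes → false
  placed via mobile app: yes → true
  loyalty tier = platinum: silver == platinum is false
  account age ≤ 2115 days: 2454 ≤ 2115 is false
  order subtotal ≥ 105.37 USD: 668.45 ≥ 105.37 is true
  prior uses of this code < 4: 6 < 4 is false
  email verified: yes → true
  contains a gift card: yes → true
  item count > 26: 24 > 26 is false
  ship-to country ∈ {AU, CA, FR, US}: FR is in the set → true
  ship-to country ∈ {DE, UK}: FR is not in the set → false
  loyalty tier = gold: silver == gold is false
  order subtotal < 289.24 USD: 668.45 < 289.24 is false
  NOT placed via mobile app: yes → false
  ship-to country ∈ {CA, FR}: FR is in the set → true
  account age > 948 days: 2454 > 948 is true
Combine:
[1.3] NOT false = true
[1] false AND true AND true = false
[2.1] NOT false = true
[2] true AND true AND false = false
[3.1] NOT true = false
[3.2] NOT false = true
[3] false AND true AND false = false
[4] true AND false = false
[5.2] NOT true = false
[5] true AND false AND true = false
[6.1] NOT true = false
[6.3] NOT true = false
[6] false AND false AND false = false
[7] false AND false AND false = false
[8] false AND true AND true = false
[root] false OR false OR false OR false OR false OR false OR false OR false = false
Overall: false → rejected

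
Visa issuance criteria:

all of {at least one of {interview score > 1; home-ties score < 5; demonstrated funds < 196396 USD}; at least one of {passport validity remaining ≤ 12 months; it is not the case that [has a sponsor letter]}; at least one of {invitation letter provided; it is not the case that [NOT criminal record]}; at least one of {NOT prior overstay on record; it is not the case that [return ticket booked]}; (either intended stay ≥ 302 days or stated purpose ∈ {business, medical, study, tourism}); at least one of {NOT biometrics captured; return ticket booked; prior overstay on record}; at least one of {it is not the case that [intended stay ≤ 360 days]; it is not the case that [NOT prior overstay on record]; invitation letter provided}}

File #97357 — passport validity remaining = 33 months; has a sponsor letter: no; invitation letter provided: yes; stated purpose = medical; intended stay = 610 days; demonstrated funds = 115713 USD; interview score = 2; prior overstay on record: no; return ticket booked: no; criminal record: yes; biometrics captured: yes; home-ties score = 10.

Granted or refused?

Atomic conditions:
  interview score > 1: 2 > 1 is true
  home-ties score < 5: 10 < 5 is false
  demonstrated funds < 196396 USD: 115713 < 196396 is true
  passport validity remaining ≤ 12 months: 33 ≤ 12 is false
  has a sponsor letter: no → false
  invitation letter provided: yes → true
  NOT criminal record: yes → false
  NOT prior overstay on record: no → true
  return ticket booked: no → false
  intended stay ≥ 302 days: 610 ≥ 302 is true
  stated purpose ∈ {business, medical, study, tourism}: medical is in the set → true
  NOT biometrics captured: yes → false
  prior overstay on record: no → false
  intended stay ≤ 360 days: 610 ≤ 360 is false
Combine:
[1] true OR false OR true = true
[2.2] NOT false = true
[2] false OR true = true
[3.2] NOT false = true
[3] true OR true = true
[4.2] NOT false = true
[4] true OR true = true
[5] true OR true = true
[6] false OR false OR false = false
[7.1] NOT false = true
[7.2] NOT true = false
[7] true OR false OR true = true
[root] true AND true AND true AND true AND true AND false AND true = false
Overall: false → refused

Refused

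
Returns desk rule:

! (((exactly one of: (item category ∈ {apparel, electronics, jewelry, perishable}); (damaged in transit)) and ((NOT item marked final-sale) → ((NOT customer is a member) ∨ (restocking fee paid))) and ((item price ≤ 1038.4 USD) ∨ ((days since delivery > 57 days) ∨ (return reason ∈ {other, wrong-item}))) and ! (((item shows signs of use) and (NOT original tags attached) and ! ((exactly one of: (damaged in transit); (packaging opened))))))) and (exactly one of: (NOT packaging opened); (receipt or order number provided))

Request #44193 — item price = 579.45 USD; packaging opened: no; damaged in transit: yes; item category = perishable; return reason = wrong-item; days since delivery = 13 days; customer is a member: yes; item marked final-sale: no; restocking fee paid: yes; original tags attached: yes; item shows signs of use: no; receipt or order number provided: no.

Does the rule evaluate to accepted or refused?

Atomic conditions:
  item category ∈ {apparel, electronics, jewelry, perishable}: perishable is in the set → true
  damaged in transit: yes → true
  NOT item marked final-sale: no → true
  NOT customer is a member: yes → false
  restocking fee paid: yes → true
  item price ≤ 1038.4 USD: 579.45 ≤ 1038.4 is true
  days since delivery > 57 days: 13 > 57 is false
  return reason ∈ {other, wrong-item}: wrong-item is in the set → true
  item shows signs of use: no → false
  NOT original tags attached: yes → false
  packaging opened: no → false
  NOT packaging opened: no → true
  receipt or order number provided: no → false
Combine:
[1.1.1] exactly-one(true, true) = false
[1.1.2.2] false OR true = true
[1.1.2] true → true = true
[1.1.3.2] false OR true = true
[1.1.3] true OR true = true
[1.1.4.1.3.1] exactly-one(true, false) = true
[1.1.4.1.3] NOT true = false
[1.1.4.1] false AND false AND false = false
[1.1.4] NOT false = true
[1.1] false AND true AND true AND true = false
[1] NOT false = true
[2] exactly-one(true, false) = true
[root] true AND true = true
Overall: true → accepted

Accepted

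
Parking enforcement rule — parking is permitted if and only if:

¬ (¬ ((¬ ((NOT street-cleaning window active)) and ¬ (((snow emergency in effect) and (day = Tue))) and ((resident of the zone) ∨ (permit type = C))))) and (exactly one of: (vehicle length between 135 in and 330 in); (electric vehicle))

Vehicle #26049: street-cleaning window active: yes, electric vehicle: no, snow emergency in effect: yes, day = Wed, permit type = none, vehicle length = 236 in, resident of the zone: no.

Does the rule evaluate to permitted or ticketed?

Atomic conditions:
  NOT street-cleaning window active: yes → false
  snow emergency in effect: yes → true
  day = Tue: Wed == Tue is false
  resident of the zone: no → false
  permit type = C: none == C is false
  vehicle length between 135 in and 330 in: 236 in [135, 330] is true
  electric vehicle: no → false
Combine:
[1.1.1.1] NOT false = true
[1.1.1.2.1] true AND false = false
[1.1.1.2] NOT false = true
[1.1.1.3] false OR false = false
[1.1.1] true AND true AND false = false
[1.1] NOT false = true
[1] NOT true = false
[2] exactly-one(true, false) = true
[root] false AND true = false
Overall: false → ticketed

Ticketed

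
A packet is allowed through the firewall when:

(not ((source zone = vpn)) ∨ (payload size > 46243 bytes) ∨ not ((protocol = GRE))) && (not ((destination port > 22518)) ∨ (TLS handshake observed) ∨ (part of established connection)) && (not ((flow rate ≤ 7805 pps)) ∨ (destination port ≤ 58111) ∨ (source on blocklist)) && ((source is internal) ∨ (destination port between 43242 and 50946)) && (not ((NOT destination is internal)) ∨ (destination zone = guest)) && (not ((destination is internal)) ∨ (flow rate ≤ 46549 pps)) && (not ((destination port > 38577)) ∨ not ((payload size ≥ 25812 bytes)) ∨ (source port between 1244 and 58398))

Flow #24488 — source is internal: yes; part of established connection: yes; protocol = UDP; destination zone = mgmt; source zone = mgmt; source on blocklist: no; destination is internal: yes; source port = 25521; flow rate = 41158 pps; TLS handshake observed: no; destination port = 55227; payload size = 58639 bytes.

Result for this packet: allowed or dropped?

Atomic conditions:
  source zone = vpn: mgmt == vpn is false
  payload size > 46243 bytes: 58639 > 46243 is true
  protocol = GRE: UDP == GRE is false
  destination port > 22518: 55227 > 22518 is true
  TLS handshake observed: no → false
  part of established connection: yes → true
  flow rate ≤ 7805 pps: 41158 ≤ 7805 is false
  destination port ≤ 58111: 55227 ≤ 58111 is true
  source on blocklist: no → false
  source is internal: yes → true
  destination port between 43242 and 50946: 55227 in [43242, 50946] is false
  NOT destination is internal: yes → false
  destination zone = guest: mgmt == guest is false
  destination is internal: yes → true
  flow rate ≤ 46549 pps: 41158 ≤ 46549 is true
  destination port > 38577: 55227 > 38577 is true
  payload size ≥ 25812 bytes: 58639 ≥ 25812 is true
  source port between 1244 and 58398: 25521 in [1244, 58398] is true
Combine:
[1.1] NOT false = true
[1.3] NOT false = true
[1] true OR true OR true = true
[2.1] NOT true = false
[2] false OR false OR true = true
[3.1] NOT false = true
[3] true OR true OR false = true
[4] true OR false = true
[5.1] NOT false = true
[5] true OR false = true
[6.1] NOT true = false
[6] false OR true = true
[7.1] NOT true = false
[7.2] NOT true = false
[7] false OR false OR true = true
[root] true AND true AND true AND true AND true AND true AND true = true
Overall: true → allowed

Allowed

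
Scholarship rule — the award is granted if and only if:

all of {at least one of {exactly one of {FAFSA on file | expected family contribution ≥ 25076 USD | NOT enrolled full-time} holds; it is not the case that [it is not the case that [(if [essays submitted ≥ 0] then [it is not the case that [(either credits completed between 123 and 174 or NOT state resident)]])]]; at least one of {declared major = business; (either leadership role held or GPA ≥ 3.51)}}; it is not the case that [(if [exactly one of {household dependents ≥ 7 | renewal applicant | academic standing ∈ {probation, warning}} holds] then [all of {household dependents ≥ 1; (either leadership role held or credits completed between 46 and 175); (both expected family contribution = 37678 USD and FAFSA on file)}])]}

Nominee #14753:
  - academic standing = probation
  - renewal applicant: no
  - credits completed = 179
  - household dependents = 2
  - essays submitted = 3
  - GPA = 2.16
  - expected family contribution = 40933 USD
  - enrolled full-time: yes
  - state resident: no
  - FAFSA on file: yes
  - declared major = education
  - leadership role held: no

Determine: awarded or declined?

Atomic conditions:
  FAFSA on file: yes → true
  expected family contribution ≥ 25076 USD: 40933 ≥ 25076 is true
  NOT enrolled full-time: yes → false
  essays submitted ≥ 0: 3 ≥ 0 is true
  credits completed between 123 and 174: 179 in [123, 174] is false
  NOT state resident: no → true
  declared major = business: education == business is false
  leadership role held: no → false
  GPA ≥ 3.51: 2.16 ≥ 3.51 is false
  household dependents ≥ 7: 2 ≥ 7 is false
  renewal applicant: no → false
  academic standing ∈ {probation, warning}: probation is in the set → true
  household dependents ≥ 1: 2 ≥ 1 is true
  credits completed between 46 and 175: 179 in [46, 175] is false
  expected family contribution = 37678 USD: 40933 == 37678 is false
Combine:
[1.1] exactly-one(true, true, false) = false
[1.2.1.1.2.1] false OR true = true
[1.2.1.1.2] NOT true = false
[1.2.1.1] true → false = false
[1.2.1] NOT false = true
[1.2] NOT true = false
[1.3.2] false OR false = false
[1.3] false OR false = false
[1] false OR false OR false = false
[2.1.1] exactly-one(false, false, true) = true
[2.1.2.2] false OR false = false
[2.1.2.3] false AND true = false
[2.1.2] true AND false AND false = false
[2.1] true → false = false
[2] NOT false = true
[root] false AND true = false
Overall: false → declined

Declined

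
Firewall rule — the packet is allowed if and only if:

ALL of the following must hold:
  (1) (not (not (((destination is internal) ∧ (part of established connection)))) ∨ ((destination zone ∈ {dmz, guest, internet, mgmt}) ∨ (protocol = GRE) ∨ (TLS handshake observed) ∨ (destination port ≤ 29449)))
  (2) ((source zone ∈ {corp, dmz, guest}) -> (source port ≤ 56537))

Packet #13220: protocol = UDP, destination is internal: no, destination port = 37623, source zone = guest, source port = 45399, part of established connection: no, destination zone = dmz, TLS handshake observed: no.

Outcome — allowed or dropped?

Atomic conditions:
  destination is internal: no → false
  part of established connection: no → false
  destination zone ∈ {dmz, guest, internet, mgmt}: dmz is in the set → true
  protocol = GRE: UDP == GRE is false
  TLS handshake observed: no → false
  destination port ≤ 29449: 37623 ≤ 29449 is false
  source zone ∈ {corp, dmz, guest}: guest is in the set → true
  source port ≤ 56537: 45399 ≤ 56537 is true
Combine:
[1.1.1.1] false AND false = false
[1.1.1] NOT false = true
[1.1] NOT true = false
[1.2] true OR false OR false OR false = true
[1] false OR true = true
[2] true → true = true
[root] true AND true = true
Overall: true → allowed

Allowed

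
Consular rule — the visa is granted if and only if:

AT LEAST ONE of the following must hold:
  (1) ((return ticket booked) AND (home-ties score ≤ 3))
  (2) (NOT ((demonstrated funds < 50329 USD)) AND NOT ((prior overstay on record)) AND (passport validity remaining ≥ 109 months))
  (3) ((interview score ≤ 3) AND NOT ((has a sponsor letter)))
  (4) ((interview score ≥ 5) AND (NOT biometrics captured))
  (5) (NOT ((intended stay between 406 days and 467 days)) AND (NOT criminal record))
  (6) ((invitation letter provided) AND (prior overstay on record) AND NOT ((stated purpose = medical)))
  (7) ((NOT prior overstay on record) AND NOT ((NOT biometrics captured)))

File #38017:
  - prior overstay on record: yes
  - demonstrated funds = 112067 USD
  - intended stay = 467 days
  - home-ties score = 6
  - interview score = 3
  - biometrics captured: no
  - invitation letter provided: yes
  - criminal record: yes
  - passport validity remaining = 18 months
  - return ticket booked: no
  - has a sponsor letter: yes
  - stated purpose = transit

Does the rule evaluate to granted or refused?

Atomic conditions:
  return ticket booked: no → false
  home-ties score ≤ 3: 6 ≤ 3 is false
  demonstrated funds < 50329 USD: 112067 < 50329 is false
  prior overstay on record: yes → true
  passport validity remaining ≥ 109 months: 18 ≥ 109 is false
  interview score ≤ 3: 3 ≤ 3 is true
  has a sponsor letter: yes → true
  interview score ≥ 5: 3 ≥ 5 is false
  NOT biometrics captured: no → true
  intended stay between 406 days and 467 days: 467 in [406, 467] is true
  NOT criminal record: yes → false
  invitation letter provided: yes → true
  stated purpose = medical: transit == medical is false
  NOT prior overstay on record: yes → false
Combine:
[1] false AND false = false
[2.1] NOT false = true
[2.2] NOT true = false
[2] true AND false AND false = false
[3.2] NOT true = false
[3] true AND false = false
[4] false AND true = false
[5.1] NOT true = false
[5] false AND false = false
[6.3] NOT false = true
[6] true AND true AND true = true
[7.2] NOT true = false
[7] false AND false = false
[root] false OR false OR false OR false OR false OR true OR false = true
Overall: true → granted

Granted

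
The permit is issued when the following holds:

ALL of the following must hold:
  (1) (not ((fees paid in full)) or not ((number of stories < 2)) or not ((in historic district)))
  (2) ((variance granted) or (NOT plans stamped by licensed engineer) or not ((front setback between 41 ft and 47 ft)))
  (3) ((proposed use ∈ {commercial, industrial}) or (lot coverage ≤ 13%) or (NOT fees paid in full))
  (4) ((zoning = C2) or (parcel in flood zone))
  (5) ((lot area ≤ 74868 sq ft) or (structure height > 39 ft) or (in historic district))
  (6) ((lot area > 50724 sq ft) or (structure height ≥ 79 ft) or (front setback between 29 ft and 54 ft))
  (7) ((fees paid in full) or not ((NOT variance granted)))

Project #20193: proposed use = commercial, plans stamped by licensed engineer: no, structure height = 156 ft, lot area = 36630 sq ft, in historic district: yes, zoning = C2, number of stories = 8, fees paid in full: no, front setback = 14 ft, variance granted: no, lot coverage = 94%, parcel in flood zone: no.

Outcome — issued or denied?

Denied

Atomic conditions:
  fees paid in full: no → false
  number of stories < 2: 8 < 2 is false
  in historic district: yes → true
  variance granted: no → false
  NOT plans stamped by licensed engineer: no → true
  front setback between 41 ft and 47 ft: 14 in [41, 47] is false
  proposed use ∈ {commercial, industrial}: commercial is in the set → true
  lot coverage ≤ 13%: 94 ≤ 13 is false
  NOT fees paid in full: no → true
  zoning = C2: C2 == C2 is true
  parcel in flood zone: no → false
  lot area ≤ 74868 sq ft: 36630 ≤ 74868 is true
  structure height > 39 ft: 156 > 39 is true
  lot area > 50724 sq ft: 36630 > 50724 is false
  structure height ≥ 79 ft: 156 ≥ 79 is true
  front setback between 29 ft and 54 ft: 14 in [29, 54] is false
  NOT variance granted: no → true
Combine:
[1.1] NOT false = true
[1.2] NOT false = true
[1.3] NOT true = false
[1] true OR true OR false = true
[2.3] NOT false = true
[2] false OR true OR true = true
[3] true OR false OR true = true
[4] true OR false = true
[5] true OR true OR true = true
[6] false OR true OR false = true
[7.2] NOT true = false
[7] false OR false = false
[root] true AND true AND true AND true AND true AND true AND false = false
Overall: false → denied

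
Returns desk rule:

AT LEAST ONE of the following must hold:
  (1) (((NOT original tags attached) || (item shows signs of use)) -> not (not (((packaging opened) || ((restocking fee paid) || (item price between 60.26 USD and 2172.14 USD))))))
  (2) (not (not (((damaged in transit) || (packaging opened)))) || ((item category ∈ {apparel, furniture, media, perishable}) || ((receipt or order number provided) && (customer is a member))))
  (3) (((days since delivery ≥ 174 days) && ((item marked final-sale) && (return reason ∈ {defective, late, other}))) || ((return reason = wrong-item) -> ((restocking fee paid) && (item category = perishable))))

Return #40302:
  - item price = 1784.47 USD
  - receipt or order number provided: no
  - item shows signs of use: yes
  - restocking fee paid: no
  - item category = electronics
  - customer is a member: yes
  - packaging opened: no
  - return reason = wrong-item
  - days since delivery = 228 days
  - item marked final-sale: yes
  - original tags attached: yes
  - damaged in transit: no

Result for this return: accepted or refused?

Atomic conditions:
  NOT original tags attached: yes → false
  item shows signs of use: yes → true
  packaging opened: no → false
  restocking fee paid: no → false
  item price between 60.26 USD and 2172.14 USD: 1784.47 in [60.26, 2172.14] is true
  damaged in transit: no → false
  item category ∈ {apparel, furniture, media, perishable}: electronics is not in the set → false
  receipt or order number provided: no → false
  customer is a member: yes → true
  days since delivery ≥ 174 days: 228 ≥ 174 is true
  item marked final-sale: yes → true
  return reason ∈ {defective, late, other}: wrong-item is not in the set → false
  return reason = wrong-item: wrong-item == wrong-item is true
  item category = perishable: electronics == perishable is false
Combine:
[1.1] false OR true = true
[1.2.1.1.2] false OR true = true
[1.2.1.1] false OR true = true
[1.2.1] NOT true = false
[1.2] NOT false = true
[1] true → true = true
[2.1.1.1] false OR false = false
[2.1.1] NOT false = true
[2.1] NOT true = false
[2.2.2] false AND true = false
[2.2] false OR false = false
[2] false OR false = false
[3.1.2] true AND false = false
[3.1] true AND false = false
[3.2.2] false AND false = false
[3.2] true → false = false
[3] false OR false = false
[root] true OR false OR false = true
Overall: true → accepted

Accepted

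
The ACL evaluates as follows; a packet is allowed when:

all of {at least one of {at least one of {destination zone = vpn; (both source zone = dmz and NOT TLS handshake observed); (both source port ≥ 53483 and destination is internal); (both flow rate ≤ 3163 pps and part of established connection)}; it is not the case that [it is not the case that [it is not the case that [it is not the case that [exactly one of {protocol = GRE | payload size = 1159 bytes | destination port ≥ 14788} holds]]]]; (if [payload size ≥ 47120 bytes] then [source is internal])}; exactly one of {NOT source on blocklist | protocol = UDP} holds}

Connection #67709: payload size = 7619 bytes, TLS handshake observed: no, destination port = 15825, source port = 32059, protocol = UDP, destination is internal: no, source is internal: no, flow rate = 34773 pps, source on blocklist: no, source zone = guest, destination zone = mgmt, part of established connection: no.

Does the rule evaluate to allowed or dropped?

Dropped

Atomic conditions:
  destination zone = vpn: mgmt == vpn is false
  source zone = dmz: guest == dmz is false
  NOT TLS handshake observed: no → true
  source port ≥ 53483: 32059 ≥ 53483 is false
  destination is internal: no → false
  flow rate ≤ 3163 pps: 34773 ≤ 3163 is false
  part of established connection: no → false
  protocol = GRE: UDP == GRE is false
  payload size = 1159 bytes: 7619 == 1159 is false
  destination port ≥ 14788: 15825 ≥ 14788 is true
  payload size ≥ 47120 bytes: 7619 ≥ 47120 is false
  source is internal: no → false
  NOT source on blocklist: no → true
  protocol = UDP: UDP == UDP is true
Combine:
[1.1.2] false AND true = false
[1.1.3] false AND false = false
[1.1.4] false AND false = false
[1.1] false OR false OR false OR false = false
[1.2.1.1.1.1] exactly-one(false, false, true) = true
[1.2.1.1.1] NOT true = false
[1.2.1.1] NOT false = true
[1.2.1] NOT true = false
[1.2] NOT false = true
[1.3] false → false (antecedent false ⇒ implication holds) = true
[1] false OR true OR true = true
[2] exactly-one(true, true) = false
[root] true AND false = false
Overall: false → dropped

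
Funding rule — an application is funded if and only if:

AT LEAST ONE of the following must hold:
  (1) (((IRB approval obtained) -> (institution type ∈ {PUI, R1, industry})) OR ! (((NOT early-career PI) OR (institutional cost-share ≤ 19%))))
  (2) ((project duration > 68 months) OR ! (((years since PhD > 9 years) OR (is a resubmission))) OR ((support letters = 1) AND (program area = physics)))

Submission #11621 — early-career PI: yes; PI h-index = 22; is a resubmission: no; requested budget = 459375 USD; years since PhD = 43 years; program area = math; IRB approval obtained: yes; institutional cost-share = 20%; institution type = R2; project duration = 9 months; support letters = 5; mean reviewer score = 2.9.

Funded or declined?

Atomic conditions:
  IRB approval obtained: yes → true
  institution type ∈ {PUI, R1, industry}: R2 is not in the set → false
  NOT early-career PI: yes → false
  institutional cost-share ≤ 19%: 20 ≤ 19 is false
  project duration > 68 months: 9 > 68 is false
  years since PhD > 9 years: 43 > 9 is true
  is a resubmission: no → false
  support letters = 1: 5 == 1 is false
  program area = physics: math == physics is false
Combine:
[1.1] true → false = false
[1.2.1] false OR false = false
[1.2] NOT false = true
[1] false OR true = true
[2.2.1] true OR false = true
[2.2] NOT true = false
[2.3] false AND false = false
[2] false OR false OR false = false
[root] true OR false = true
Overall: true → funded

Funded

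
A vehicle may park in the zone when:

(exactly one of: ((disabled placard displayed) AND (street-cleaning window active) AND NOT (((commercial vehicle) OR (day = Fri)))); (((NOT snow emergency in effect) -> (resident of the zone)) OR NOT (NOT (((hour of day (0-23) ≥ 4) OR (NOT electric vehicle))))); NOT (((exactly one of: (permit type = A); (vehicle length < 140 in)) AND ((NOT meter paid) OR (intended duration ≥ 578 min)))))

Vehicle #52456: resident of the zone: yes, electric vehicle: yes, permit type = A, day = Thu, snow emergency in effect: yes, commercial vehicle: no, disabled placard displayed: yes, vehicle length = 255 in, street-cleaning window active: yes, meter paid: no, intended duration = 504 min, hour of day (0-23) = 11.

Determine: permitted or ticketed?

Ticketed

Atomic conditions:
  disabled placard displayed: yes → true
  street-cleaning window active: yes → true
  commercial vehicle: no → false
  day = Fri: Thu == Fri is false
  NOT snow emergency in effect: yes → false
  resident of the zone: yes → true
  hour of day (0-23) ≥ 4: 11 ≥ 4 is true
  NOT electric vehicle: yes → false
  permit type = A: A == A is true
  vehicle length < 140 in: 255 < 140 is false
  NOT meter paid: no → true
  intended duration ≥ 578 min: 504 ≥ 578 is false
Combine:
[1.3.1] false OR false = false
[1.3] NOT false = true
[1] true AND true AND true = true
[2.1] false → true (antecedent false ⇒ implication holds) = true
[2.2.1.1] true OR false = true
[2.2.1] NOT true = false
[2.2] NOT false = true
[2] true OR true = true
[3.1.1] exactly-one(true, false) = true
[3.1.2] true OR false = true
[3.1] true AND true = true
[3] NOT true = false
[root] exactly-one(true, true, false) = false
Overall: false → ticketed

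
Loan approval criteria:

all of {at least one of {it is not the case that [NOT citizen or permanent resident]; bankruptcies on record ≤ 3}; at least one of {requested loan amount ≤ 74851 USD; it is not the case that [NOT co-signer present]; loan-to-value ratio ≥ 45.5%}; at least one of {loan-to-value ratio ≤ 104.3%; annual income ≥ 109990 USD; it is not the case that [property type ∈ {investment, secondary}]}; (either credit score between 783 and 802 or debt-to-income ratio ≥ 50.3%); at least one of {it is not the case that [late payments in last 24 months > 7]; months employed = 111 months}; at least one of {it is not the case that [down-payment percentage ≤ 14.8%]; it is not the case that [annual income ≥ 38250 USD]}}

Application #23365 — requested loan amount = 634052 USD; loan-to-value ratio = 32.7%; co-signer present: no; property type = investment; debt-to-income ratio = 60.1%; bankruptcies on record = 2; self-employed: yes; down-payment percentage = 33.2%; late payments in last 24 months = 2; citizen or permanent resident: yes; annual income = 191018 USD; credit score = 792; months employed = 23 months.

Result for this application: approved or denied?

Atomic conditions:
  NOT citizen or permanent resident: yes → false
  bankruptcies on record ≤ 3: 2 ≤ 3 is true
  requested loan amount ≤ 74851 USD: 634052 ≤ 74851 is false
  NOT co-signer present: no → true
  loan-to-value ratio ≥ 45.5%: 32.7 ≥ 45.5 is false
  loan-to-value ratio ≤ 104.3%: 32.7 ≤ 104.3 is true
  annual income ≥ 109990 USD: 191018 ≥ 109990 is true
  property type ∈ {investment, secondary}: investment is in the set → true
  credit score between 783 and 802: 792 in [783, 802] is true
  debt-to-income ratio ≥ 50.3%: 60.1 ≥ 50.3 is true
  late payments in last 24 months > 7: 2 > 7 is false
  months employed = 111 months: 23 == 111 is false
  down-payment percentage ≤ 14.8%: 33.2 ≤ 14.8 is false
  annual income ≥ 38250 USD: 191018 ≥ 38250 is true
Combine:
[1.1] NOT false = true
[1] true OR true = true
[2.2] NOT true = false
[2] false OR false OR false = false
[3.3] NOT true = false
[3] true OR true OR false = true
[4] true OR true = true
[5.1] NOT false = true
[5] true OR false = true
[6.1] NOT false = true
[6.2] NOT true = false
[6] true OR false = true
[root] true AND false AND true AND true AND true AND true = false
Overall: false → denied

Denied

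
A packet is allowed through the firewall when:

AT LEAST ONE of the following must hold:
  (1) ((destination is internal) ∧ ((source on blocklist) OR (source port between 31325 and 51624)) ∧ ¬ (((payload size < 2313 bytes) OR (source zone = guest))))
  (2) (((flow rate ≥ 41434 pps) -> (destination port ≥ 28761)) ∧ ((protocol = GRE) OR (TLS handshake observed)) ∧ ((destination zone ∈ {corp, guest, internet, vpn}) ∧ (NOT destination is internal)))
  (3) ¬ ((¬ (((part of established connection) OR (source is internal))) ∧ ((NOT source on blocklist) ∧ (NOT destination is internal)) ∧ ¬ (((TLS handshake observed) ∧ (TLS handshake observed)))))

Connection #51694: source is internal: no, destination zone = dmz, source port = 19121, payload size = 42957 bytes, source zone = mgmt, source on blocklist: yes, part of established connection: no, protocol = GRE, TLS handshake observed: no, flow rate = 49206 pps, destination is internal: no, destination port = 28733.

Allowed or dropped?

Atomic conditions:
  destination is internal: no → false
  source on blocklist: yes → true
  source port between 31325 and 51624: 19121 in [31325, 51624] is false
  payload size < 2313 bytes: 42957 < 2313 is false
  source zone = guest: mgmt == guest is false
  flow rate ≥ 41434 pps: 49206 ≥ 41434 is true
  destination port ≥ 28761: 28733 ≥ 28761 is false
  protocol = GRE: GRE == GRE is true
  TLS handshake observed: no → false
  destination zone ∈ {corp, guest, internet, vpn}: dmz is not in the set → false
  NOT destination is internal: no → true
  part of established connection: no → false
  source is internal: no → false
  NOT source on blocklist: yes → false
Combine:
[1.2] true OR false = true
[1.3.1] false OR false = false
[1.3] NOT false = true
[1] false AND true AND true = false
[2.1] true → false = false
[2.2] true OR false = true
[2.3] false AND true = false
[2] false AND true AND false = false
[3.1.1.1] false OR false = false
[3.1.1] NOT false = true
[3.1.2] false AND true = false
[3.1.3.1] false AND false = false
[3.1.3] NOT false = true
[3.1] true AND false AND true = false
[3] NOT false = true
[root] false OR false OR true = true
Overall: true → allowed

Allowed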